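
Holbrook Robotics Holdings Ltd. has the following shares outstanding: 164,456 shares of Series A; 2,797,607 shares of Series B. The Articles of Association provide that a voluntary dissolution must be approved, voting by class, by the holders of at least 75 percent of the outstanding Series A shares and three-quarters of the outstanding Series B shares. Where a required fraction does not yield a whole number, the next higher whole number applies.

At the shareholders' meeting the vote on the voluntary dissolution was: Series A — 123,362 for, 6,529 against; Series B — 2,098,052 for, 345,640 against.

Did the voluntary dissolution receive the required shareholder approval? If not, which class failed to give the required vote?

Series A: 3/4 of 164456 = 123342; 123,342 required, 123,362 in favor — approved.
Series B: 3/4 of 2797607 = 2098205.25, rounded up to 2098206; 2,098,206 required, 2,098,052 in favor — not approved.

Not approved — the Series B shares did not give the required vote.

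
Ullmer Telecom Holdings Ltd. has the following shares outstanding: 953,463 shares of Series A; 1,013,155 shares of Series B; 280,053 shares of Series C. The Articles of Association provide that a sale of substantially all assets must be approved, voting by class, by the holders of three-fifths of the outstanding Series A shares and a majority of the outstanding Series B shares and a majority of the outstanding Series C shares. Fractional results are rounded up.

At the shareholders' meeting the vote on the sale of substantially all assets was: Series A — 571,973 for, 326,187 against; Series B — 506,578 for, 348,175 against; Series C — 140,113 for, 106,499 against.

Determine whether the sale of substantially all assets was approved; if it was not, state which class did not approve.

Series A: 3/5 of 953463 = 572077.80, rounded up to 572078; 572,078 required, 571,973 in favor — not approved.
Series B: a majority of 1013155 is 506578; 506,578 required, 506,578 in favor — approved.
Series C: a majority of 280053 is 140027; 140,027 required, 140,113 in favor — approved.

Not approved — the Series A shares did not give the required vote.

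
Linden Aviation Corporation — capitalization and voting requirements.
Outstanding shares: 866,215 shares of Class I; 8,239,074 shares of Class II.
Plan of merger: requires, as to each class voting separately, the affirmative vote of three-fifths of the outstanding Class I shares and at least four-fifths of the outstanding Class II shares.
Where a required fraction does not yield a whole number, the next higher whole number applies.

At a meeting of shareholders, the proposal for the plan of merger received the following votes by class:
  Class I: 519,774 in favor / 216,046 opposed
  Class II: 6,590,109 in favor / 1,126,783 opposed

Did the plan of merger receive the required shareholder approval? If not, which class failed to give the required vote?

Class I: 3/5 of 866215 = 519729; 519,729 required, 519,774 in favor — approved.
Class II: 4/5 of 8239074 = 6591259.20, rounded up to 6591260; 6,591,260 required, 6,590,109 in favor — not approved.

Not approved — the Class II shares did not give the required vote.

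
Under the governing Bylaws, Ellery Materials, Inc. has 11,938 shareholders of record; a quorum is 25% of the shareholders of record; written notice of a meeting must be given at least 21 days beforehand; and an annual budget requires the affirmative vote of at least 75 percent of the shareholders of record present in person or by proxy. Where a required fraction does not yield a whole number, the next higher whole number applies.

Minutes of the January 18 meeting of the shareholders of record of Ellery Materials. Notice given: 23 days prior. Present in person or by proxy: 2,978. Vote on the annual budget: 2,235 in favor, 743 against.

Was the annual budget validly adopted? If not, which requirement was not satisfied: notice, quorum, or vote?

Invalid — quorum requirement not satisfied.

Notice: 23 days given; 21 required. Satisfied.
Quorum: 25% of 11,938 = 2,984.50, rounded up to 2,985; 2,978 present. Not satisfied.
Vote: requires three-fourths of those present (2,978); 3/4 of 2978 = 2233.50, rounded up to 2234, so 2,234 needed; 2,235 in favor. Satisfied.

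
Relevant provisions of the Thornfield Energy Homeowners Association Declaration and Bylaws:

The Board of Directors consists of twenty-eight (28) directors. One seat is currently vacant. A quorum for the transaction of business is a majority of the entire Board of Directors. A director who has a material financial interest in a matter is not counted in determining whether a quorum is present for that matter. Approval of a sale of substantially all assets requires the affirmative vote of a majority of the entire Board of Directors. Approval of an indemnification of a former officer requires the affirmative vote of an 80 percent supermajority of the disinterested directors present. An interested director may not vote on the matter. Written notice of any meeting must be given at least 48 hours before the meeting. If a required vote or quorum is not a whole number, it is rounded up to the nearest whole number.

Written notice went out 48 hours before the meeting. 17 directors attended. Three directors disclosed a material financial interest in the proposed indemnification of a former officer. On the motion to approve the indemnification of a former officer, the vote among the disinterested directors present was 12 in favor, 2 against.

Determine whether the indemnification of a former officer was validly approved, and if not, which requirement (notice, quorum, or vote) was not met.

Invalid — quorum requirement not satisfied.

Notice: 48 hours given; 48 required (48 ≥ 48). Satisfied.
Quorum: 17 present, but the 3 interested directors do not count, leaving 14. Quorum is 15. Not satisfied.
Vote: the indemnification of a former officer requires four-fifths of the disinterested directors present (17 − 3 = 14). 4/5 of 14 = 11.20, rounded up to 12, so 12 affirmative votes are needed; 12 voted in favor. Satisfied. (Moot — without a quorum no business can be validly transacted.)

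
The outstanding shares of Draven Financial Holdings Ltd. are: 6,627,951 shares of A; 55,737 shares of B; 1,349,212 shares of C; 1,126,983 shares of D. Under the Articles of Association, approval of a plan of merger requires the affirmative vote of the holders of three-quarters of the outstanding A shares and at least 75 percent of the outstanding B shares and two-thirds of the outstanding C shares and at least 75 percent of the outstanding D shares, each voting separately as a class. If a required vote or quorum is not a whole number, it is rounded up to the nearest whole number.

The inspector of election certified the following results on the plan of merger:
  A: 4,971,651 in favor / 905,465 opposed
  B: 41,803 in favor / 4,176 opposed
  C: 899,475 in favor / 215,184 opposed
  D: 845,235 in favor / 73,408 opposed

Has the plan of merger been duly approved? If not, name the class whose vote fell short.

A: 3/4 of 6627951 = 4970963.25, rounded up to 4970964; 4,970,964 required, 4,971,651 in favor — approved.
B: 3/4 of 55737 = 41802.75, rounded up to 41803; 41,803 required, 41,803 in favor — approved.
C: 2/3 of 1349212 = 899474.67, rounded up to 899475; 899,475 required, 899,475 in favor — approved.
D: 3/4 of 1126983 = 845237.25, rounded up to 845238; 845,238 required, 845,235 in favor — not approved.

Not approved — the D shares did not give the required vote.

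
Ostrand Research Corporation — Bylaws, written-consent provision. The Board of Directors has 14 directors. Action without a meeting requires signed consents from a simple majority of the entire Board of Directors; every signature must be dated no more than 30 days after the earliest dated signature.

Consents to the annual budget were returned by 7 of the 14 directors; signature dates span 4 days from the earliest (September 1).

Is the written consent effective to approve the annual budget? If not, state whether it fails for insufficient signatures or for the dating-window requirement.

Not effective — insufficient signatures.

Signatures required: a simple majority of 14 — a majority of 14 is 8, so 8 needed; 7 signed. Insufficient.
Dating window: the latest signature is 4 days after the earliest; the limit is 30 days. Within the window.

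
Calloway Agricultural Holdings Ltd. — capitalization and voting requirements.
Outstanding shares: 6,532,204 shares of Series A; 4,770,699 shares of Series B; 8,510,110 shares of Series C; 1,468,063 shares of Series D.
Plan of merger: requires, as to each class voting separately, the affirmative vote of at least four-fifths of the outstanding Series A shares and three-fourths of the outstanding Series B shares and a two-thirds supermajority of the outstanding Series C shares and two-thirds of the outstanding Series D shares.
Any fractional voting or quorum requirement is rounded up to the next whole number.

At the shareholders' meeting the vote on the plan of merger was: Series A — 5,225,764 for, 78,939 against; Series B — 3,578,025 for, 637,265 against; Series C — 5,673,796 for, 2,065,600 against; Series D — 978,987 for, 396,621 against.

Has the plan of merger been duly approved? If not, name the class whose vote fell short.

Approved — every class gave the required vote.

Series A: 4/5 of 6532204 = 5225763.20, rounded up to 5225764; 5,225,764 required, 5,225,764 in favor — approved.
Series B: 3/4 of 4770699 = 3578024.25, rounded up to 3578025; 3,578,025 required, 3,578,025 in favor — approved.
Series C: 2/3 of 8510110 = 5673406.67, rounded up to 5673407; 5,673,407 required, 5,673,796 in favor — approved.
Series D: 2/3 of 1468063 = 978708.67, rounded up to 978709; 978,709 required, 978,987 in favor — approved.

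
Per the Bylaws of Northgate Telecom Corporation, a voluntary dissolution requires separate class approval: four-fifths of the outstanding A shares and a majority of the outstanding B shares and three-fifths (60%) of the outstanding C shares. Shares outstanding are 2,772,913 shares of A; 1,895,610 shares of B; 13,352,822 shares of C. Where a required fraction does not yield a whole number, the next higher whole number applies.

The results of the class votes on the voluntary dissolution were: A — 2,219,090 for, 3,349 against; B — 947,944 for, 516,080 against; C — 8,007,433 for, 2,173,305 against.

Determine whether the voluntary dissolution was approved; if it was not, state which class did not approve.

A: 4/5 of 2772913 = 2218330.40, rounded up to 2218331; 2,218,331 required, 2,219,090 in favor — approved.
B: a majority of 1895610 is 947806; 947,806 required, 947,944 in favor — approved.
C: 3/5 of 13352822 = 8011693.20, rounded up to 8011694; 8,011,694 required, 8,007,433 in favor — not approved.

Not approved — the C shares did not give the required vote.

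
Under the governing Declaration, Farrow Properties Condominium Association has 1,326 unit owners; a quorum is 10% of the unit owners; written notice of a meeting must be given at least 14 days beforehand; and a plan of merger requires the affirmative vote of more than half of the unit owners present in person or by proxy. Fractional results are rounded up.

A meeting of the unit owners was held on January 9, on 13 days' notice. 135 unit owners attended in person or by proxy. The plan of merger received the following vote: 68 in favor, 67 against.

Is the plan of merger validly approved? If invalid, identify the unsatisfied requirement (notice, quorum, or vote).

Invalid — notice requirement not satisfied.

Notice: 13 days given; 14 required. Not satisfied.
Quorum: 10% of 1,326 = 132.60, rounded up to 133; 135 present. Satisfied.
Vote: requires a majority of those present (135); a majority of 135 is 68, so 68 needed; 68 in favor. Satisfied.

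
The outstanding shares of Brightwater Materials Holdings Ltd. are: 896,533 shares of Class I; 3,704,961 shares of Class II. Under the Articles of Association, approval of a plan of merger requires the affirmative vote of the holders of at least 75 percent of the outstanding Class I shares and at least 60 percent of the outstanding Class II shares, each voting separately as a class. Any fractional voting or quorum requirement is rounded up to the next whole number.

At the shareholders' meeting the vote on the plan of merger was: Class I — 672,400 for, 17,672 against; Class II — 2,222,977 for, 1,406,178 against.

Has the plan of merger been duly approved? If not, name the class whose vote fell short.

Class I: 3/4 of 896533 = 672399.75, rounded up to 672400; 672,400 required, 672,400 in favor — approved.
Class II: 3/5 of 3704961 = 2222976.60, rounded up to 2222977; 2,222,977 required, 2,222,977 in favor — approved.

Approved — every class gave the required vote.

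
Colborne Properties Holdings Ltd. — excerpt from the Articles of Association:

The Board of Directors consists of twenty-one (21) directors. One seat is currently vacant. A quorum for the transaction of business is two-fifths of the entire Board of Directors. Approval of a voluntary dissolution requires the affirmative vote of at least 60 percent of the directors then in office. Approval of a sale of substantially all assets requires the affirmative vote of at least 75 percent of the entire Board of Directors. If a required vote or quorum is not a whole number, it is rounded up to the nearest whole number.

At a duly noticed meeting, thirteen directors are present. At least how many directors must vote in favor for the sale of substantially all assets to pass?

16

The sale of substantially all assets requires three-fourths of the entire Board of Directors (21).
3/4 of 21 = 15.75, rounded up to 16.
(Only 13 can vote, so the sale of substantially all assets cannot pass at this meeting, but the required vote is still 16.)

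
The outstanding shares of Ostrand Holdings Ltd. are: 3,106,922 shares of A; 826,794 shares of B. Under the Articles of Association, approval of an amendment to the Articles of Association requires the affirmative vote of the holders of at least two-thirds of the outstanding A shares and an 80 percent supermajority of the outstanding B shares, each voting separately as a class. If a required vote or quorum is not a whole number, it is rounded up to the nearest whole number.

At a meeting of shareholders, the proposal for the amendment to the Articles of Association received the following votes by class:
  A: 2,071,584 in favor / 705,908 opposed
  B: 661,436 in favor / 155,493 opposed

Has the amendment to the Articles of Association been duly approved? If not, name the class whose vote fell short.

A: 2/3 of 3106922 = 2071281.33, rounded up to 2071282; 2,071,282 required, 2,071,584 in favor — approved.
B: 4/5 of 826794 = 661435.20, rounded up to 661436; 661,436 required, 661,436 in favor — approved.

Approved — every class gave the required vote.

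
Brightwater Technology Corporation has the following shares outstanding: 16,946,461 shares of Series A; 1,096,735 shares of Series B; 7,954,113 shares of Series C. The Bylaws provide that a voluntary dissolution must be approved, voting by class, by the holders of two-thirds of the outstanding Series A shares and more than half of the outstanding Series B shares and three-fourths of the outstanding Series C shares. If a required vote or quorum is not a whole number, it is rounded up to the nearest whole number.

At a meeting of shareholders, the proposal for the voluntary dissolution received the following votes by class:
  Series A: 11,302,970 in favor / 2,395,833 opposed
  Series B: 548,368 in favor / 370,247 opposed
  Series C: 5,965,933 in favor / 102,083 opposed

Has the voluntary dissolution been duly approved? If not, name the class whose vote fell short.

Approved — every class gave the required vote.

Series A: 2/3 of 16946461 = 11297640.67, rounded up to 11297641; 11,297,641 required, 11,302,970 in favor — approved.
Series B: a majority of 1096735 is 548368; 548,368 required, 548,368 in favor — approved.
Series C: 3/4 of 7954113 = 5965584.75, rounded up to 5965585; 5,965,585 required, 5,965,933 in favor — approved.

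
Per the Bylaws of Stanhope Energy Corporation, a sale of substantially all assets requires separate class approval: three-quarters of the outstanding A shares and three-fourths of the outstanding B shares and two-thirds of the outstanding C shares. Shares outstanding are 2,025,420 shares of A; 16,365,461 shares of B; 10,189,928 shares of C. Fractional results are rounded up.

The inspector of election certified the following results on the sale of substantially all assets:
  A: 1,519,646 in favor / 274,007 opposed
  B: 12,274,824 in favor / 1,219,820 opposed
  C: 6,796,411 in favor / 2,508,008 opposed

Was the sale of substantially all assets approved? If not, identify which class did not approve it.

Approved — every class gave the required vote.

A: 3/4 of 2025420 = 1519065; 1,519,065 required, 1,519,646 in favor — approved.
B: 3/4 of 16365461 = 12274095.75, rounded up to 12274096; 12,274,096 required, 12,274,824 in favor — approved.
C: 2/3 of 10189928 = 6793285.33, rounded up to 6793286; 6,793,286 required, 6,796,411 in favor — approved.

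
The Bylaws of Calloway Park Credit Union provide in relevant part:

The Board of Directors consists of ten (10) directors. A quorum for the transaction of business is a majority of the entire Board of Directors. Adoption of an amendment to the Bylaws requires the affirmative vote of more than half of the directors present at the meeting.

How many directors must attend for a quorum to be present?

A majority of 10 is 6.

6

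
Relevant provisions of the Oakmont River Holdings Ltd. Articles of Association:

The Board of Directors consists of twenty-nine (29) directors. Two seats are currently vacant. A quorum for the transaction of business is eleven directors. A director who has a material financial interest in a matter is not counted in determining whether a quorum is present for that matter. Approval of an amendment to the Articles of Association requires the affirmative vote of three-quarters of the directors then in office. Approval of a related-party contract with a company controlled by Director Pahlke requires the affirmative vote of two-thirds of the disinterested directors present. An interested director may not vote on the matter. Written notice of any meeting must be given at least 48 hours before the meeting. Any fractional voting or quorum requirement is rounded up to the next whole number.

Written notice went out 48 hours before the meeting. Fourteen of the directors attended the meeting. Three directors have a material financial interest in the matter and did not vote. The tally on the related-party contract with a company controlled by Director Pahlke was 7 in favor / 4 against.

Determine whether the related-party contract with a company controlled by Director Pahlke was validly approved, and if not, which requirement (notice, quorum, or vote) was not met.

Invalid — vote requirement not satisfied.

Notice: 48 hours given; 48 required (48 ≥ 48). Satisfied.
Quorum: 14 present, but the 3 interested directors do not count, leaving 11. Quorum is 11. Satisfied.
Vote: the related-party contract with a company controlled by Director Pahlke requires two-thirds of the disinterested directors present (14 − 3 = 11). 2/3 of 11 = 7.33, rounded up to 8, so 8 affirmative votes are needed; 7 voted in favor. Not satisfied.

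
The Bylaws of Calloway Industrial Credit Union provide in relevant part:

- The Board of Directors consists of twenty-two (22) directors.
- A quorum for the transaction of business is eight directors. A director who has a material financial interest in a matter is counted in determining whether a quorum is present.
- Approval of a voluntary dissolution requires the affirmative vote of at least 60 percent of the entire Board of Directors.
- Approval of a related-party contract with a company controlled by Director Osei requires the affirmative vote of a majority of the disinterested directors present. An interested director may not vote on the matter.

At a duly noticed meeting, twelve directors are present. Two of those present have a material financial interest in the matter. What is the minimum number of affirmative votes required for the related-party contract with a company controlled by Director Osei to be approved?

The related-party contract with a company controlled by Director Osei requires a majority of the disinterested directors present (12 − 2 = 10).
A majority of 10 is 6.

6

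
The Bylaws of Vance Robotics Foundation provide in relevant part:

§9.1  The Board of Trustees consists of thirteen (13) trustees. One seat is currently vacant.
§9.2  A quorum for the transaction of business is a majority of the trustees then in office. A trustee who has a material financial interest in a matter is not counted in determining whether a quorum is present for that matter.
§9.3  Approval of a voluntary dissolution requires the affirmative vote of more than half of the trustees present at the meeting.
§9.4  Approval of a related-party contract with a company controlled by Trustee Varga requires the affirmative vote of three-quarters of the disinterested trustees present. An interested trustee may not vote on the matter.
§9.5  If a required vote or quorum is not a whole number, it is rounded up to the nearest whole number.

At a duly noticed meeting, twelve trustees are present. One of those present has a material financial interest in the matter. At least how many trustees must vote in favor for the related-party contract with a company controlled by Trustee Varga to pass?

The related-party contract with a company controlled by Trustee Varga requires three-fourths of the disinterested trustees present (12 − 1 = 11).
3/4 of 11 = 8.25, rounded up to 9.

9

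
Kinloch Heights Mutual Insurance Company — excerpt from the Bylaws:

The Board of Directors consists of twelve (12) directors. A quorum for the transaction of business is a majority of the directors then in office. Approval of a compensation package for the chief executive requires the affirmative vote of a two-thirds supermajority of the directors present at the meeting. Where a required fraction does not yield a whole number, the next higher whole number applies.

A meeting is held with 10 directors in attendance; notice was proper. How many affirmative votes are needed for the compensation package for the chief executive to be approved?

7

The compensation package for the chief executive requires two-thirds of the directors present (10).
2/3 of 10 = 6.67, rounded up to 7.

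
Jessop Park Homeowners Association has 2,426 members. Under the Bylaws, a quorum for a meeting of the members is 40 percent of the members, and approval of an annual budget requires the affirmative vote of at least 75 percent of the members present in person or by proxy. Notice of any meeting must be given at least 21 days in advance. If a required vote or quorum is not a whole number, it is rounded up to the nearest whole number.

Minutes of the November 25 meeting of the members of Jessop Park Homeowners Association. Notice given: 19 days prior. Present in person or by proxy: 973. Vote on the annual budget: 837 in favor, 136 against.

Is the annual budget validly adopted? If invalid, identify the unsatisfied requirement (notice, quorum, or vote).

Notice: 19 days given; 21 required. Not satisfied.
Quorum: 40% of 2,426 = 970.40, rounded up to 971; 973 present. Satisfied.
Vote: requires three-fourths of those present (973); 3/4 of 973 = 729.75, rounded up to 730, so 730 needed; 837 in favor. Satisfied.

Invalid — notice requirement not satisfied.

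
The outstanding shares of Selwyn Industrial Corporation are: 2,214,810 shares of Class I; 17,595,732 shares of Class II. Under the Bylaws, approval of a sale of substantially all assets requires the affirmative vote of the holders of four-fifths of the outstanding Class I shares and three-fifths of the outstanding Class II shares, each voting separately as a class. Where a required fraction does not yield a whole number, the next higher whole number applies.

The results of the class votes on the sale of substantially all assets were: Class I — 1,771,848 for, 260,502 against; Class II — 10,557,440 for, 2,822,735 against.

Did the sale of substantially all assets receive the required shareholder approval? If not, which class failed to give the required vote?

Class I: 4/5 of 2214810 = 1771848; 1,771,848 required, 1,771,848 in favor — approved.
Class II: 3/5 of 17595732 = 10557439.20, rounded up to 10557440; 10,557,440 required, 10,557,440 in favor — approved.

Approved — every class gave the required vote.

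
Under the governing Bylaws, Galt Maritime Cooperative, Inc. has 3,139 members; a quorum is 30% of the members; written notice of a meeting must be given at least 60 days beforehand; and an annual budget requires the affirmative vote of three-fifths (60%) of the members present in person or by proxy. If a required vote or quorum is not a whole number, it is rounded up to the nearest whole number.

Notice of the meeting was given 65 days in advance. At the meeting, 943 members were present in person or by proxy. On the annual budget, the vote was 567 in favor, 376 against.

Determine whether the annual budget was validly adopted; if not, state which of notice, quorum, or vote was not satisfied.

Notice: 65 days given; 60 required. Satisfied.
Quorum: 30% of 3,139 = 941.70, rounded up to 942; 943 present. Satisfied.
Vote: requires three-fifths of those present (943); 3/5 of 943 = 565.80, rounded up to 566, so 566 needed; 567 in favor. Satisfied.

Valid — all requirements satisfied.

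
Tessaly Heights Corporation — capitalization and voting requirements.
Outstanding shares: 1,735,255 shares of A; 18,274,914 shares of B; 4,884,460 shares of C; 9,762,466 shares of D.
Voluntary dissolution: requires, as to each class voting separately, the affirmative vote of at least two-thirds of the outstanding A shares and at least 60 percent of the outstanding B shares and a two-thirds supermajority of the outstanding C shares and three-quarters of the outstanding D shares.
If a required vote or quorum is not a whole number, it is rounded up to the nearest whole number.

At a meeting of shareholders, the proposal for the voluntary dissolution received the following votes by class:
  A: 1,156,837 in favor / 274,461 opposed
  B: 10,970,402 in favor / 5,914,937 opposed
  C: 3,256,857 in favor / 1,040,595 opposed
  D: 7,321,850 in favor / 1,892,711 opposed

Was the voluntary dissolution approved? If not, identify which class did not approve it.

Approved — every class gave the required vote.

A: 2/3 of 1735255 = 1156836.67, rounded up to 1156837; 1,156,837 required, 1,156,837 in favor — approved.
B: 3/5 of 18274914 = 10964948.40, rounded up to 10964949; 10,964,949 required, 10,970,402 in favor — approved.
C: 2/3 of 4884460 = 3256306.67, rounded up to 3256307; 3,256,307 required, 3,256,857 in favor — approved.
D: 3/4 of 9762466 = 7321849.50, rounded up to 7321850; 7,321,850 required, 7,321,850 in favor — approved.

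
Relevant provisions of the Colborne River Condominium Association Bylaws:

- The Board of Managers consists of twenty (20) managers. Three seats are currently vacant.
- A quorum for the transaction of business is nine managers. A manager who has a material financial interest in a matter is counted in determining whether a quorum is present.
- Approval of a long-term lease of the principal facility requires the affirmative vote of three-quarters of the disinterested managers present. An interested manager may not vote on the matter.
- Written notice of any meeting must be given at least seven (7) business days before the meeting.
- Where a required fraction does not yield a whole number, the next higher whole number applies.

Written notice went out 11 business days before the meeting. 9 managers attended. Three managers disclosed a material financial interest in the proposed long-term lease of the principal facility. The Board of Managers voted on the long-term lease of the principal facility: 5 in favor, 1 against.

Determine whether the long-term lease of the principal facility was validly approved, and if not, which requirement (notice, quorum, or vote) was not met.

Notice: 11 business days given; 7 required (11 ≥ 7). Satisfied.
Quorum: 9 present (interested managers count toward quorum); quorum is 9. Satisfied.
Vote: the long-term lease of the principal facility requires three-fourths of the disinterested managers present (9 − 3 = 6). 3/4 of 6 = 4.50, rounded up to 5, so 5 affirmative votes are needed; 5 voted in favor. Satisfied.

Valid — all requirements satisfied.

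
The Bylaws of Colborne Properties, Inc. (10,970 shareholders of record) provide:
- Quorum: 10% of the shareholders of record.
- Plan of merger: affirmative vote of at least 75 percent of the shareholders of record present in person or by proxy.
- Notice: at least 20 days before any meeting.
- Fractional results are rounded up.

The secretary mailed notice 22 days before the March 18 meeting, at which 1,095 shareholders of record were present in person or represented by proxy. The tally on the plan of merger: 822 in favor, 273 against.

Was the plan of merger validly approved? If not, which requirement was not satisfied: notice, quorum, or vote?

Notice: 22 days given; 20 required. Satisfied.
Quorum: 10% of 10,970 = 1,097; 1,095 present. Not satisfied.
Vote: requires three-fourths of those present (1,095); 3/4 of 1095 = 821.25, rounded up to 822, so 822 needed; 822 in favor. Satisfied.

Invalid — quorum requirement not satisfied.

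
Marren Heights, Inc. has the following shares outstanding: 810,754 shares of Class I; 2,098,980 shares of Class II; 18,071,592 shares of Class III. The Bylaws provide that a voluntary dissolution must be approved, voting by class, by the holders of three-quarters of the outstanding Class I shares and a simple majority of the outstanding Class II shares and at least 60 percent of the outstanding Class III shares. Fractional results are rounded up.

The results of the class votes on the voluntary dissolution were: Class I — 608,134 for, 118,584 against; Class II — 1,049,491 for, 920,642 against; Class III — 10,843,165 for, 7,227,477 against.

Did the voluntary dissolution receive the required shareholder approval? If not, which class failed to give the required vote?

Approved — every class gave the required vote.

Class I: 3/4 of 810754 = 608065.50, rounded up to 608066; 608,066 required, 608,134 in favor — approved.
Class II: a majority of 2098980 is 1049491; 1,049,491 required, 1,049,491 in favor — approved.
Class III: 3/5 of 18071592 = 10842955.20, rounded up to 10842956; 10,842,956 required, 10,843,165 in favor — approved.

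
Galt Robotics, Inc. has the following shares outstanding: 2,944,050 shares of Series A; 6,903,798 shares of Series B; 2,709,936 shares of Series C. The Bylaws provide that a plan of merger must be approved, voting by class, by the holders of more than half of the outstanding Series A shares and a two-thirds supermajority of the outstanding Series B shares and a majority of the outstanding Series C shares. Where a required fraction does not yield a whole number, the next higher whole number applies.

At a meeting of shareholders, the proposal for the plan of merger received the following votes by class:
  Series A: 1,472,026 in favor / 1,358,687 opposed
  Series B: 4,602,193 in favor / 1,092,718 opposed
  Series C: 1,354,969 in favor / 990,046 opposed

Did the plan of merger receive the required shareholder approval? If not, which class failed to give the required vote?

Not approved — the Series B shares did not give the required vote.

Series A: a majority of 2944050 is 1472026; 1,472,026 required, 1,472,026 in favor — approved.
Series B: 2/3 of 6903798 = 4602532; 4,602,532 required, 4,602,193 in favor — not approved.
Series C: a majority of 2709936 is 1354969; 1,354,969 required, 1,354,969 in favor — approved.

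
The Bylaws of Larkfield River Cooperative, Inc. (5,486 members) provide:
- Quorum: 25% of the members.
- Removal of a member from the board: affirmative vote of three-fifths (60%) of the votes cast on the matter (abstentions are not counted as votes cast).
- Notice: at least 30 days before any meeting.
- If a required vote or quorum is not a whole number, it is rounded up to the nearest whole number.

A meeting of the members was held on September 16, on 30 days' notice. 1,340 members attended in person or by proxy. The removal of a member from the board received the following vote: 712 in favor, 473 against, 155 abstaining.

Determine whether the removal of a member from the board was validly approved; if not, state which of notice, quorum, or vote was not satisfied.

Notice: 30 days given; 30 required. Satisfied.
Quorum: 25% of 5,486 = 1,371.50, rounded up to 1,372; 1,340 present. Not satisfied.
Vote: requires three-fifths of the votes cast (1,340 − 155 abstaining = 1,185); 3/5 of 1185 = 711, so 711 needed; 712 in favor. Satisfied.

Invalid — quorum requirement not satisfied.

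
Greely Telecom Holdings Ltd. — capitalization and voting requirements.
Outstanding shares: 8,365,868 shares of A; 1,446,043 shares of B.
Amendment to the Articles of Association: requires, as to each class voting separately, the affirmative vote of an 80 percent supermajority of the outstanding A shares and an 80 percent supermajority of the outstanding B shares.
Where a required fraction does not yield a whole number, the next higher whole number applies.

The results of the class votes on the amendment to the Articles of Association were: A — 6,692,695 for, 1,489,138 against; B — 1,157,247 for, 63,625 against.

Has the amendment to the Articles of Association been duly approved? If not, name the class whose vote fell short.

Approved — every class gave the required vote.

A: 4/5 of 8365868 = 6692694.40, rounded up to 6692695; 6,692,695 required, 6,692,695 in favor — approved.
B: 4/5 of 1446043 = 1156834.40, rounded up to 1156835; 1,156,835 required, 1,157,247 in favor — approved.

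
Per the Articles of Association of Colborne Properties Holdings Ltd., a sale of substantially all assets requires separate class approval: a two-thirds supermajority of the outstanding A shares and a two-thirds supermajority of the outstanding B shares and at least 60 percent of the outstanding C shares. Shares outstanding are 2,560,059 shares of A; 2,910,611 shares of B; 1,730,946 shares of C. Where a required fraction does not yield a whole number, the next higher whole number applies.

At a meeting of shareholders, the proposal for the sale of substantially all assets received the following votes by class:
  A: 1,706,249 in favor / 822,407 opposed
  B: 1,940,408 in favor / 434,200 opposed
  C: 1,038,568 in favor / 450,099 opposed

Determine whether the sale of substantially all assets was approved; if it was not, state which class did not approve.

Not approved — the A shares did not give the required vote.

A: 2/3 of 2560059 = 1706706; 1,706,706 required, 1,706,249 in favor — not approved.
B: 2/3 of 2910611 = 1940407.33, rounded up to 1940408; 1,940,408 required, 1,940,408 in favor — approved.
C: 3/5 of 1730946 = 1038567.60, rounded up to 1038568; 1,038,568 required, 1,038,568 in favor — approved.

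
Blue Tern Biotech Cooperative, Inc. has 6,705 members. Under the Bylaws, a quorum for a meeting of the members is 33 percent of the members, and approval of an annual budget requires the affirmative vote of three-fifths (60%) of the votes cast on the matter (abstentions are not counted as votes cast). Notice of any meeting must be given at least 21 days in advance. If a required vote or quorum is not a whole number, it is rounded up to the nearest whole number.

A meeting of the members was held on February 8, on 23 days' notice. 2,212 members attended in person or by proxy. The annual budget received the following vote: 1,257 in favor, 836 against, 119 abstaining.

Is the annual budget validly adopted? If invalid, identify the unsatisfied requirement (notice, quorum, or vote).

Notice: 23 days given; 21 required. Satisfied.
Quorum: 33% of 6,705 = 2,212.65, rounded up to 2,213; 2,212 present. Not satisfied.
Vote: requires three-fifths of the votes cast (2,212 − 119 abstaining = 2,093); 3/5 of 2093 = 1255.80, rounded up to 1256, so 1,256 needed; 1,257 in favor. Satisfied.

Invalid — quorum requirement not satisfied.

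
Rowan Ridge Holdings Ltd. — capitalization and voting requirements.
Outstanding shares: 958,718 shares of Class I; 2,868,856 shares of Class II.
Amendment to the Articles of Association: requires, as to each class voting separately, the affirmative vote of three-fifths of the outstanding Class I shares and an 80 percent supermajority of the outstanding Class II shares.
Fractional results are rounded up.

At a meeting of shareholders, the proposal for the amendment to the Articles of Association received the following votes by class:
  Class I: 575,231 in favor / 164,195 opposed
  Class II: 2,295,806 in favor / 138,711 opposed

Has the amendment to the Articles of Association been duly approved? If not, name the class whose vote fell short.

Approved — every class gave the required vote.

Class I: 3/5 of 958718 = 575230.80, rounded up to 575231; 575,231 required, 575,231 in favor — approved.
Class II: 4/5 of 2868856 = 2295084.80, rounded up to 2295085; 2,295,085 required, 2,295,806 in favor — approved.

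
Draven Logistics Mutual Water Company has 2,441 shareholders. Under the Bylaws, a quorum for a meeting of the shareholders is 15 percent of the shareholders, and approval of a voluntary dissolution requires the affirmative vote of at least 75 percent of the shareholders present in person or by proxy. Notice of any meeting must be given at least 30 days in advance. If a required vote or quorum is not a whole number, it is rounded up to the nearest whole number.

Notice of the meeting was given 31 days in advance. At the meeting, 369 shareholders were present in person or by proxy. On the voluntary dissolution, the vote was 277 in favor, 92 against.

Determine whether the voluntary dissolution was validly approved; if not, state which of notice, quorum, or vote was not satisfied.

Valid — all requirements satisfied.

Notice: 31 days given; 30 required. Satisfied.
Quorum: 15% of 2,441 = 366.15, rounded up to 367; 369 present. Satisfied.
Vote: requires three-fourths of those present (369); 3/4 of 369 = 276.75, rounded up to 277, so 277 needed; 277 in favor. Satisfied.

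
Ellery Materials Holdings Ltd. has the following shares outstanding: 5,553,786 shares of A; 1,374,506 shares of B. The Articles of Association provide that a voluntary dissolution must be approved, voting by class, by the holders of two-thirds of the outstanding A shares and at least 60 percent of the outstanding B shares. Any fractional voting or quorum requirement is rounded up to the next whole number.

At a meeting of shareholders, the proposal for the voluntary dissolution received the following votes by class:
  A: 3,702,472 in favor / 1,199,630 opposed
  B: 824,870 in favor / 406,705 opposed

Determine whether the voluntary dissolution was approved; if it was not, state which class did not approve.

Not approved — the A shares did not give the required vote.

A: 2/3 of 5553786 = 3702524; 3,702,524 required, 3,702,472 in favor — not approved.
B: 3/5 of 1374506 = 824703.60, rounded up to 824704; 824,704 required, 824,870 in favor — approved.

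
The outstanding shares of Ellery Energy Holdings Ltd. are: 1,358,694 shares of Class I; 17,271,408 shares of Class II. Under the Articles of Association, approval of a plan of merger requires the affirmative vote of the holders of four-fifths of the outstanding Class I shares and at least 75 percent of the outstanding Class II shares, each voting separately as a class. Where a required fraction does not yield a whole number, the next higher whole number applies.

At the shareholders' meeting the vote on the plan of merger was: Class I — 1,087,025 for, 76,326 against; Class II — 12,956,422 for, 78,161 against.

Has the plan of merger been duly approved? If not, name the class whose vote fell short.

Class I: 4/5 of 1358694 = 1086955.20, rounded up to 1086956; 1,086,956 required, 1,087,025 in favor — approved.
Class II: 3/4 of 17271408 = 12953556; 12,953,556 required, 12,956,422 in favor — approved.

Approved — every class gave the required vote.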